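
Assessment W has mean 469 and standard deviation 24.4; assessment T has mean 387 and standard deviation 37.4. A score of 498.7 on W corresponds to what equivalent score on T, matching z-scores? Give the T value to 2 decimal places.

T = 432.52

z = (498.7 − 469)/24.4 ≈ 1.2172.
T = 387 + z·37.4 = 387 + (498.7 − 469)·37.4/24.4 ≈ 432.52.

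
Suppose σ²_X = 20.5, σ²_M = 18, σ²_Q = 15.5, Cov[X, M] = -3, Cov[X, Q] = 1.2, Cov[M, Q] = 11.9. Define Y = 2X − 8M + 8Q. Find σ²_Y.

σ²_Y = 837.2

σ²_Y = a²·σ²_X + b²·σ²_M + c²·σ²_Q + 2ab·Cov[X, M] + 2ac·Cov[X, Q] + 2bc·Cov[M, Q], with a = 2, b = -8, c = 8.
= 82 + 1152 + 992 + 96 + 38.4 + (-1523.2)
= 837.2.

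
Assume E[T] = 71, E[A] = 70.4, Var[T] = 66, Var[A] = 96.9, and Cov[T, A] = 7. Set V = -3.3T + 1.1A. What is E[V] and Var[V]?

E[V] = (-3.3)·E[T] + 1.1·E[A] = (-3.3)·71 + 1.1·70.4 = -156.86.
Var[V] = a²·Var[T] + b²·Var[A] + 2ab·Cov[T, A] with a = -3.3, b = 1.1.
= (-3.3)²·66 + 1.1²·96.9 + 2·(-3.3)·1.1·7
= 718.74 + 117.249 + (-50.82) = 785.169.

E[V] = -156.86, Var[V] = 785.169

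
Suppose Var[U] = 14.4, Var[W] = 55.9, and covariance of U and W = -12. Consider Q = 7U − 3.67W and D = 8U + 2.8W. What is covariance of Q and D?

By bilinearity, covariance of Q and D = ac·Var[U] + bd·Var[W] + (ad+bc)·covariance of U and W, with a=7, b=-3.67, c=8, d=2.8.
ac·Var[U] = 7·8·14.4 = 806.4
bd·Var[W] = (-3.67)·2.8·55.9 = -574.4284
(ad+bc)·covariance of U and W = (-9.76)·(-12) = 117.12
covariance of Q and D = 806.4 + (-574.4284) + 117.12 = 349.0916.

covariance of Q and D = 349.0916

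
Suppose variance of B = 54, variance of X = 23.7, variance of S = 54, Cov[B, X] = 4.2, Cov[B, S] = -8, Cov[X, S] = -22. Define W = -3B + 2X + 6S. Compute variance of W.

variance of W = a²·variance of B + b²·variance of X + c²·variance of S + 2ab·Cov[B, X] + 2ac·Cov[B, S] + 2bc·Cov[X, S], with a = -3, b = 2, c = 6.
= 486 + 94.8 + 1944 + (-50.4) + 288 + (-528)
= 2234.4.

variance of W = 2234.4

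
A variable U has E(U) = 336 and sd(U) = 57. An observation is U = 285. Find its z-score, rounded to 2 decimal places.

z = -0.89

z = (U − E(U)) / sd(U) = (285 − 336) / 57 ≈ -0.89.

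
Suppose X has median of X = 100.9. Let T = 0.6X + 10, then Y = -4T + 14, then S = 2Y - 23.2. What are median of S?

median of T = 0.6·100.9 + 10 = 70.54.
median of Y = (-4)·70.54 + 14 = -268.16.
median of S = 2·(-268.16) + (-23.2) = -559.52.

median of S = -559.52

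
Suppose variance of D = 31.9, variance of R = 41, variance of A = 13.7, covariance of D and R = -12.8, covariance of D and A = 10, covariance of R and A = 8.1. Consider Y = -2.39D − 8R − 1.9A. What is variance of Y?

variance of Y = 2703.26099

variance of Y = a²·variance of D + b²·variance of R + c²·variance of A + 2ab·covariance of D and R + 2ac·covariance of D and A + 2bc·covariance of R and A, with a = -2.39, b = -8, c = -1.9.
= 182.21599 + 2624 + 49.457 + (-489.472) + 90.82 + 246.24
= 2703.26099.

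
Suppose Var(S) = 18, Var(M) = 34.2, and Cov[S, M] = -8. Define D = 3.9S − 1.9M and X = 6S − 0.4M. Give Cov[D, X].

Cov[D, X] = 550.872

By bilinearity, Cov[D, X] = ac·Var(S) + bd·Var(M) + (ad+bc)·Cov[S, M], with a=3.9, b=-1.9, c=6, d=-0.4.
ac·Var(S) = 3.9·6·18 = 421.2
bd·Var(M) = (-1.9)·(-0.4)·34.2 = 25.992
(ad+bc)·Cov[S, M] = (-12.96)·(-8) = 103.68
Cov[D, X] = 421.2 + 25.992 + 103.68 = 550.872.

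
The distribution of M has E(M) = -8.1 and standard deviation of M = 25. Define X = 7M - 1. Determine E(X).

X = 7M - 1 is linear with a = 7, b = -1.
E(X) = a·E(M) + b = 7·(-8.1) + (-1) = -57.7.

E(X) = -57.7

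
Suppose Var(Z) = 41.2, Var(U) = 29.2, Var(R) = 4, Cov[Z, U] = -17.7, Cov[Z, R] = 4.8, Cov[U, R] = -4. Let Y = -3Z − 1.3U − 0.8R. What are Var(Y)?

Var(Y) = 299.368

Var(Y) = a²·Var(Z) + b²·Var(U) + c²·Var(R) + 2ab·Cov[Z, U] + 2ac·Cov[Z, R] + 2bc·Cov[U, R], with a = -3, b = -1.3, c = -0.8.
= 370.8 + 49.348 + 2.56 + (-138.06) + 23.04 + (-8.32)
= 299.368.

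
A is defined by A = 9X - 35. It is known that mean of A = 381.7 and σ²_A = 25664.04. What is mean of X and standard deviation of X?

mean of X = 46.3, standard deviation of X = 17.8

From A = 9X - 35: mean of A = a·mean of X + b, so mean of X = (mean of A − b)/a = (381.7 − (-35))/9 = 46.3.
standard deviation of A = √25664.04 = 160.2.
standard deviation of A = |a|·standard deviation of X, so standard deviation of X = 160.2/|9| = 17.8.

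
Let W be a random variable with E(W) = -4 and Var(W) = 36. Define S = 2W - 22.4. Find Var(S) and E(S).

S = 2W - 22.4 is linear with a = 2, b = -22.4.
Var(S) = a²·Var(W) = 2²·36 = 144 (the additive constant -22.4 does not affect variance).
E(S) = a·E(W) + b = 2·(-4) + (-22.4) = -30.4.

Var(S) = 144, E(S) = -30.4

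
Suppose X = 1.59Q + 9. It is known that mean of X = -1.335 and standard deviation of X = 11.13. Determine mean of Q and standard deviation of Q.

mean of Q = -6.5, standard deviation of Q = 7

From X = 1.59Q + 9: mean of X = a·mean of Q + b, so mean of Q = (mean of X − b)/a = (-1.335 − 9)/1.59 = -6.5.
standard deviation of X = |a|·standard deviation of Q, so standard deviation of Q = 11.13/|1.59| = 7.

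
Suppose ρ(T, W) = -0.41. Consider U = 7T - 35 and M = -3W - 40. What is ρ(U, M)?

ρ(U, M) = 0.41

Linear rescalings preserve |correlation|; the slopes 7 and -3 have opposite signs, so the correlation flips sign: ρ(U, M) = −ρ(T, W) = 0.41.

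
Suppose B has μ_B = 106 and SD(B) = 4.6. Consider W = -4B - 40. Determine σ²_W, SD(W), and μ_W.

W = -4B - 40 is linear with a = -4, b = -40.
σ²_B = 4.6² = 21.16.
σ²_W = a²·σ²_B = (-4)²·21.16 = 338.56 (the additive constant -40 does not affect variance).
SD(W) = |a|·SD(B) = |-4|·4.6 = 18.4.
μ_W = a·μ_B + b = (-4)·106 + (-40) = -464.

σ²_W = 338.56, SD(W) = 18.4, μ_W = -464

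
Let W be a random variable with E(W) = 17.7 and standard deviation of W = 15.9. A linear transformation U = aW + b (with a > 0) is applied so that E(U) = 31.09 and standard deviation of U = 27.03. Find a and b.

a = 1.7, b = 1

standard deviation of U = a·standard deviation of W (a > 0), so a = 27.03/15.9 = 1.7.
E(U) = a·E(W) + b, so b = 31.09 − 1.7·17.7 = 1.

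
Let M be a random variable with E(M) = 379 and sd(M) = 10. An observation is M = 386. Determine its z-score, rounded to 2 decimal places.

z = (M − E(M)) / sd(M) = (386 − 379) / 10 = 0.70.

z = 0.70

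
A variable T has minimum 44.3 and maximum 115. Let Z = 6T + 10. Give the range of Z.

Range of T = 115 − 44.3 = 70.7.
Range(Z) = |a|·Range(T) = |6|·70.7 = 424.2.

Range(Z) = 424.2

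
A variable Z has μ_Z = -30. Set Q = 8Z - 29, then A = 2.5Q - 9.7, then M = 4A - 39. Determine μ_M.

μ_Q = 8·(-30) + (-29) = -269.
μ_A = 2.5·(-269) + (-9.7) = -682.2.
μ_M = 4·(-682.2) + (-39) = -2767.8.

μ_M = -2767.8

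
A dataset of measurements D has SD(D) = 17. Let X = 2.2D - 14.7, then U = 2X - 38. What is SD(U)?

SD(X) = |2.2|·17 = 37.4.
SD(U) = |2|·37.4 = 74.8.

SD(U) = 74.8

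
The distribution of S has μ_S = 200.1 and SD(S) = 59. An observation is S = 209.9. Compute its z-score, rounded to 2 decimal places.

z = 0.17

z = (S − μ_S) / SD(S) = (209.9 − 200.1) / 59 ≈ 0.17.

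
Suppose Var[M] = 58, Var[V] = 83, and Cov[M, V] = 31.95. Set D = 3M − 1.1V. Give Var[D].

Var[D] = a²·Var[M] + b²·Var[V] + 2ab·Cov[M, V] with a = 3, b = -1.1.
= 3²·58 + (-1.1)²·83 + 2·3·(-1.1)·31.95
= 522 + 100.43 + (-210.87) = 411.56.

Var[D] = 411.56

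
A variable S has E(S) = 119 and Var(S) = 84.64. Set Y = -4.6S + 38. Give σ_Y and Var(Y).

Y = -4.6S + 38 is linear with a = -4.6, b = 38.
σ_S = √84.64 = 9.2.
σ_Y = |a|·σ_S = |-4.6|·9.2 = 42.32.
Var(Y) = a²·Var(S) = (-4.6)²·84.64 = 1790.9824 (the additive constant 38 does not affect variance).

σ_Y = 42.32, Var(Y) = 1790.9824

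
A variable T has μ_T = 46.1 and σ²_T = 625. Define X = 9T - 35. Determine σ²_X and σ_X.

X = 9T - 35 is linear with a = 9, b = -35.
σ²_X = a²·σ²_T = 9²·625 = 50625 (the additive constant -35 does not affect variance).
σ_T = √625 = 25.
σ_X = |a|·σ_T = |9|·25 = 225.

σ²_X = 50625, σ_X = 225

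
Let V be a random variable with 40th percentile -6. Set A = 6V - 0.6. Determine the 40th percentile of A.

40th percentile of A = -36.6

Since a = 6 > 0 the transformation is increasing, so the 40th percentile of A = a·(P_{40} of V) + b = 6·(-6) + (-0.6) = -36.6.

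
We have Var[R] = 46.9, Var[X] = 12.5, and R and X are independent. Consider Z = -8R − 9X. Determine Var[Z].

Var[Z] = a²·Var[R] + b²·Var[X] + 2ab·covariance of R and X with a = -8, b = -9.
Independence gives covariance of R and X = 0.
= (-8)²·46.9 + (-9)²·12.5 + 2·(-8)·(-9)·0
= 3001.6 + 1012.5 + 0 = 4014.1.

Var[Z] = 4014.1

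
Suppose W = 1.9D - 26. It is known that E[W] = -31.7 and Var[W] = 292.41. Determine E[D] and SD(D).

E[D] = -3, SD(D) = 9

From W = 1.9D - 26: E[W] = a·E[D] + b, so E[D] = (E[W] − b)/a = (-31.7 − (-26))/1.9 = -3.
SD(W) = √292.41 = 17.1.
SD(W) = |a|·SD(D), so SD(D) = 17.1/|1.9| = 9.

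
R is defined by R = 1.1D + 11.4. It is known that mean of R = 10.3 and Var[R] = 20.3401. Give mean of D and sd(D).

From R = 1.1D + 11.4: mean of R = a·mean of D + b, so mean of D = (mean of R − b)/a = (10.3 − 11.4)/1.1 = -1.
sd(R) = √20.3401 = 4.51.
sd(R) = |a|·sd(D), so sd(D) = 4.51/|1.1| = 4.1.

mean of D = -1, sd(D) = 4.1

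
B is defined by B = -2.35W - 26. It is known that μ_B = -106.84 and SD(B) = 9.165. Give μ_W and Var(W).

From B = -2.35W - 26: μ_B = a·μ_W + b, so μ_W = (μ_B − b)/a = (-106.84 − (-26))/(-2.35) = 34.4.
Var(B) = 9.165² = 83.997225.
Var(B) = a²·Var(W), so Var(W) = 83.997225/(-2.35)² = 15.21.

μ_W = 34.4, Var(W) = 15.21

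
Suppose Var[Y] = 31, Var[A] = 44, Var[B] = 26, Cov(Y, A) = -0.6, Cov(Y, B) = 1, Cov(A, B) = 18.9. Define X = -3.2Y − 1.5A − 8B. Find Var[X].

Var[X] = a²·Var[Y] + b²·Var[A] + c²·Var[B] + 2ab·Cov(Y, A) + 2ac·Cov(Y, B) + 2bc·Cov(A, B), with a = -3.2, b = -1.5, c = -8.
= 317.44 + 99 + 1664 + (-5.76) + 51.2 + 453.6
= 2579.48.

Var[X] = 2579.48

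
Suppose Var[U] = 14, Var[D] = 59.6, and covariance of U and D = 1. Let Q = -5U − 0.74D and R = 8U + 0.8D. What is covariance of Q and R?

By bilinearity, covariance of Q and R = ac·Var[U] + bd·Var[D] + (ad+bc)·covariance of U and D, with a=-5, b=-0.74, c=8, d=0.8.
ac·Var[U] = (-5)·8·14 = -560
bd·Var[D] = (-0.74)·0.8·59.6 = -35.2832
(ad+bc)·covariance of U and D = (-9.92)·1 = -9.92
covariance of Q and R = -560 + (-35.2832) + (-9.92) = -605.2032.

covariance of Q and R = -605.2032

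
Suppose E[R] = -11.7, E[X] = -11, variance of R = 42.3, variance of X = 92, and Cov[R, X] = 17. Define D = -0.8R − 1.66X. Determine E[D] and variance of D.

E[D] = (-0.8)·E[R] + (-1.66)·E[X] = (-0.8)·(-11.7) + (-1.66)·(-11) = 27.62.
variance of D = a²·variance of R + b²·variance of X + 2ab·Cov[R, X] with a = -0.8, b = -1.66.
= (-0.8)²·42.3 + (-1.66)²·92 + 2·(-0.8)·(-1.66)·17
= 27.072 + 253.5152 + 45.152 = 325.7392.

E[D] = 27.62, variance of D = 325.7392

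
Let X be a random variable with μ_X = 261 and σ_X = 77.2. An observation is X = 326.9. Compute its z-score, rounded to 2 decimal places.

z = (X − μ_X) / σ_X = (326.9 − 261) / 77.2 ≈ 0.85.

z = 0.85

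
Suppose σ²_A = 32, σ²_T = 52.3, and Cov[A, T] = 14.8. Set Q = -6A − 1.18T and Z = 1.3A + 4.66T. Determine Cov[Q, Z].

Cov[Q, Z] = -973.69844

By bilinearity, Cov[Q, Z] = ac·σ²_A + bd·σ²_T + (ad+bc)·Cov[A, T], with a=-6, b=-1.18, c=1.3, d=4.66.
ac·σ²_A = (-6)·1.3·32 = -249.6
bd·σ²_T = (-1.18)·4.66·52.3 = -287.58724
(ad+bc)·Cov[A, T] = (-29.494)·14.8 = -436.5112
Cov[Q, Z] = -249.6 + (-287.58724) + (-436.5112) = -973.69844.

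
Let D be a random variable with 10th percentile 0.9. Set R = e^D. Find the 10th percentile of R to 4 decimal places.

e^D is increasing, so P_{10}(R) = g(P_{10}(D)) ≈ 2.4596.

10th percentile of R = 2.4596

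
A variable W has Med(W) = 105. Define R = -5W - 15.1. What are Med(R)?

Med(R) = -540.1

A linear map preserves order up to sign, so Med(R) = a·Med(W) + b = (-5)·105 + (-15.1) = -540.1.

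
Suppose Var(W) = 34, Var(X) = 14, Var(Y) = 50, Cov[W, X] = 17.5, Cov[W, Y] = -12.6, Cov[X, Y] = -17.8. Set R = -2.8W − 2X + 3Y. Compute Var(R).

Var(R) = 1393.84

Var(R) = a²·Var(W) + b²·Var(X) + c²·Var(Y) + 2ab·Cov[W, X] + 2ac·Cov[W, Y] + 2bc·Cov[X, Y], with a = -2.8, b = -2, c = 3.
= 266.56 + 56 + 450 + 196 + 211.68 + 213.6
= 1393.84.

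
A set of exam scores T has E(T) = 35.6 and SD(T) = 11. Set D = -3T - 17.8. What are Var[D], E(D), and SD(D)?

Var[D] = 1089, E(D) = -124.6, SD(D) = 33

D = -3T - 17.8 is linear with a = -3, b = -17.8.
Var[T] = 11² = 121.
Var[D] = a²·Var[T] = (-3)²·121 = 1089 (the additive constant -17.8 does not affect variance).
E(D) = a·E(T) + b = (-3)·35.6 + (-17.8) = -124.6.
SD(D) = |a|·SD(T) = |-3|·11 = 33.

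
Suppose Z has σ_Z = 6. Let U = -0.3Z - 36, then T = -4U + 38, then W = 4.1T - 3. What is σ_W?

σ_U = |-0.3|·6 = 1.8.
σ_T = |-4|·1.8 = 7.2.
σ_W = |4.1|·7.2 = 29.52.

σ_W = 29.52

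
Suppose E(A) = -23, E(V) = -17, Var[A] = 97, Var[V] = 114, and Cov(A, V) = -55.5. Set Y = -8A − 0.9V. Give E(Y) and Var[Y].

E(Y) = 199.3, Var[Y] = 5501.14

E(Y) = (-8)·E(A) + (-0.9)·E(V) = (-8)·(-23) + (-0.9)·(-17) = 199.3.
Var[Y] = a²·Var[A] + b²·Var[V] + 2ab·Cov(A, V) with a = -8, b = -0.9.
= (-8)²·97 + (-0.9)²·114 + 2·(-8)·(-0.9)·(-55.5)
= 6208 + 92.34 + (-799.2) = 5501.14.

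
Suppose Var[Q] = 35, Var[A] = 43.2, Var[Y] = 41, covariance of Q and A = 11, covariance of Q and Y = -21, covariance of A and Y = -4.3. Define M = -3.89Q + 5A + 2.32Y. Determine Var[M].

Var[M] = 1681.6835

Var[M] = a²·Var[Q] + b²·Var[A] + c²·Var[Y] + 2ab·covariance of Q and A + 2ac·covariance of Q and Y + 2bc·covariance of A and Y, with a = -3.89, b = 5, c = 2.32.
= 529.6235 + 1080 + 220.6784 + (-427.9) + 379.0416 + (-99.76)
= 1681.6835.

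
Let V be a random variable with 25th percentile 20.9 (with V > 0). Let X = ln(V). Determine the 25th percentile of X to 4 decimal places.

ln(V) is increasing, so P_{25}(X) = g(P_{25}(V)) ≈ 3.0397.

25th percentile of X = 3.0397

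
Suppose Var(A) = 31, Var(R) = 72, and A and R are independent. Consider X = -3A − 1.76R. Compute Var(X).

Var(X) = a²·Var(A) + b²·Var(R) + 2ab·covariance of A and R with a = -3, b = -1.76.
Independence gives covariance of A and R = 0.
= (-3)²·31 + (-1.76)²·72 + 2·(-3)·(-1.76)·0
= 279 + 223.0272 + 0 = 502.0272.

Var(X) = 502.0272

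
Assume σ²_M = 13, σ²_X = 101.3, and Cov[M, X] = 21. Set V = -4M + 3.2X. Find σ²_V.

σ²_V = 707.712

σ²_V = a²·σ²_M + b²·σ²_X + 2ab·Cov[M, X] with a = -4, b = 3.2.
= (-4)²·13 + 3.2²·101.3 + 2·(-4)·3.2·21
= 208 + 1037.312 + (-537.6) = 707.712.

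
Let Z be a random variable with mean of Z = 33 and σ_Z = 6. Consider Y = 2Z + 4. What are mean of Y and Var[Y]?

Y = 2Z + 4 is linear with a = 2, b = 4.
mean of Y = a·mean of Z + b = 2·33 + 4 = 70.
Var[Z] = 6² = 36.
Var[Y] = a²·Var[Z] = 2²·36 = 144 (the additive constant 4 does not affect variance).

mean of Y = 70, Var[Y] = 144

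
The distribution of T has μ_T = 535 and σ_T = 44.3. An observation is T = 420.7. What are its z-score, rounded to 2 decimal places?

z = -2.58

z = (T − μ_T) / σ_T = (420.7 − 535) / 44.3 ≈ -2.58.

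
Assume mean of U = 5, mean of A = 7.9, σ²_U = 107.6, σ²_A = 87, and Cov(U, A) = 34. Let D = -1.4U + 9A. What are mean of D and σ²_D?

mean of D = 64.1, σ²_D = 6401.096

mean of D = (-1.4)·mean of U + 9·mean of A = (-1.4)·5 + 9·7.9 = 64.1.
σ²_D = a²·σ²_U + b²·σ²_A + 2ab·Cov(U, A) with a = -1.4, b = 9.
= (-1.4)²·107.6 + 9²·87 + 2·(-1.4)·9·34
= 210.896 + 7047 + (-856.8) = 6401.096.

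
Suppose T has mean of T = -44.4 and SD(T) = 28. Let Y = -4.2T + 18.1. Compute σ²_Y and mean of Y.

Y = -4.2T + 18.1 is linear with a = -4.2, b = 18.1.
σ²_T = 28² = 784.
σ²_Y = a²·σ²_T = (-4.2)²·784 = 13829.76 (the additive constant 18.1 does not affect variance).
mean of Y = a·mean of T + b = (-4.2)·(-44.4) + 18.1 = 204.58.

σ²_Y = 13829.76, mean of Y = 204.58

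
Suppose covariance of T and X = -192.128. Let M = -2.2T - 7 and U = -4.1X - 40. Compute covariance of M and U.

covariance of M and U = a·c·covariance of T and X = (-2.2)·(-4.1)·(-192.128) = -1732.99456. Additive constants drop out.

covariance of M and U = -1732.99456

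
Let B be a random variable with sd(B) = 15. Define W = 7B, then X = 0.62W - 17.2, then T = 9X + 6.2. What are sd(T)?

sd(W) = |7|·15 = 105.
sd(X) = |0.62|·105 = 65.1.
sd(T) = |9|·65.1 = 585.9.

sd(T) = 585.9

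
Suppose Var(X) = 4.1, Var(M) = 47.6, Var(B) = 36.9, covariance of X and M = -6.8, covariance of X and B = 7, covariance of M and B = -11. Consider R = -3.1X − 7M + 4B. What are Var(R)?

Var(R) = a²·Var(X) + b²·Var(M) + c²·Var(B) + 2ab·covariance of X and M + 2ac·covariance of X and B + 2bc·covariance of M and B, with a = -3.1, b = -7, c = 4.
= 39.401 + 2332.4 + 590.4 + (-295.12) + (-173.6) + 616
= 3109.481.

Var(R) = 3109.481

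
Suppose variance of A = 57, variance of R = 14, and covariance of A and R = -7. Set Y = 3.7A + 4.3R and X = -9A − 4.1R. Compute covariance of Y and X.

By bilinearity, covariance of Y and X = ac·variance of A + bd·variance of R + (ad+bc)·covariance of A and R, with a=3.7, b=4.3, c=-9, d=-4.1.
ac·variance of A = 3.7·(-9)·57 = -1898.1
bd·variance of R = 4.3·(-4.1)·14 = -246.82
(ad+bc)·covariance of A and R = (-53.87)·(-7) = 377.09
covariance of Y and X = -1898.1 + (-246.82) + 377.09 = -1767.83.

covariance of Y and X = -1767.83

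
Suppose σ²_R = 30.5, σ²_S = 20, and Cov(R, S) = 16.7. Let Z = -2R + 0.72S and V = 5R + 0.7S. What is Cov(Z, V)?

Cov(Z, V) = -258.18

By bilinearity, Cov(Z, V) = ac·σ²_R + bd·σ²_S + (ad+bc)·Cov(R, S), with a=-2, b=0.72, c=5, d=0.7.
ac·σ²_R = (-2)·5·30.5 = -305
bd·σ²_S = 0.72·0.7·20 = 10.08
(ad+bc)·Cov(R, S) = (2.2)·16.7 = 36.74
Cov(Z, V) = -305 + 10.08 + 36.74 = -258.18.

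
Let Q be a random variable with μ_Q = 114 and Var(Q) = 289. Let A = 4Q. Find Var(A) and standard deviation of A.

A = 4Q is linear with a = 4, b = 0.
Var(A) = a²·Var(Q) = 4²·289 = 4624.
standard deviation of Q = √289 = 17.
standard deviation of A = |a|·standard deviation of Q = |4|·17 = 68.

Var(A) = 4624, standard deviation of A = 68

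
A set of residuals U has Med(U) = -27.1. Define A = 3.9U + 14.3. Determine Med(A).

Med(A) = -91.39

A linear map preserves order up to sign, so Med(A) = a·Med(U) + b = 3.9·(-27.1) + 14.3 = -91.39.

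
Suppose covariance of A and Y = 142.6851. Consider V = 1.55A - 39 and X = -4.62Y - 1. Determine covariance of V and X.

covariance of V and X = -1021.7680011

covariance of V and X = a·c·covariance of A and Y = 1.55·(-4.62)·142.6851 = -1021.7680011. Additive constants drop out.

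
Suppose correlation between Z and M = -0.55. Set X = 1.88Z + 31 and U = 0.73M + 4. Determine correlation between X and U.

Linear rescalings preserve correlation up to sign; here the slopes 1.88 and 0.73 have the same sign, so correlation between X and U = correlation between Z and M = -0.55.

correlation between X and U = -0.55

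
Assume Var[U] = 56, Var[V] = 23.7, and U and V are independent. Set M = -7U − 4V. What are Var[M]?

Var[M] = 3123.2

Var[M] = a²·Var[U] + b²·Var[V] + 2ab·Cov[U, V] with a = -7, b = -4.
Independence gives Cov[U, V] = 0.
= (-7)²·56 + (-4)²·23.7 + 2·(-7)·(-4)·0
= 2744 + 379.2 + 0 = 3123.2.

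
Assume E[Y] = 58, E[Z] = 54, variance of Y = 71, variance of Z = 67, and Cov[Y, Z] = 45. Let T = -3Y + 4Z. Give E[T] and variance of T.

E[T] = 42, variance of T = 631

E[T] = (-3)·E[Y] + 4·E[Z] = (-3)·58 + 4·54 = 42.
variance of T = a²·variance of Y + b²·variance of Z + 2ab·Cov[Y, Z] with a = -3, b = 4.
= (-3)²·71 + 4²·67 + 2·(-3)·4·45
= 639 + 1072 + (-1080) = 631.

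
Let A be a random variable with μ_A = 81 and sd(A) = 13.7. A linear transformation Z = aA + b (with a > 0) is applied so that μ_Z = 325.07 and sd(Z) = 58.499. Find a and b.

a = 4.27, b = -20.8

sd(Z) = a·sd(A) (a > 0), so a = 58.499/13.7 = 4.27.
μ_Z = a·μ_A + b, so b = 325.07 − 4.27·81 = -20.8.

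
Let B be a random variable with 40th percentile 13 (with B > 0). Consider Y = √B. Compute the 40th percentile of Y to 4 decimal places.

√B is increasing, so P_{40}(Y) = g(P_{40}(B)) ≈ 3.6056.

40th percentile of Y = 3.6056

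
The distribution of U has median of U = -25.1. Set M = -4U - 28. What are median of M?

median of M = 72.4

A linear map preserves order up to sign, so median of M = a·median of U + b = (-4)·(-25.1) + (-28) = 72.4.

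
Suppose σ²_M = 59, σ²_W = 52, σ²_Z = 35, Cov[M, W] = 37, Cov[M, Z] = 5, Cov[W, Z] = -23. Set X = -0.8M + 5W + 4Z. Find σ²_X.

σ²_X = 649.76

σ²_X = a²·σ²_M + b²·σ²_W + c²·σ²_Z + 2ab·Cov[M, W] + 2ac·Cov[M, Z] + 2bc·Cov[W, Z], with a = -0.8, b = 5, c = 4.
= 37.76 + 1300 + 560 + (-296) + (-32) + (-920)
= 649.76.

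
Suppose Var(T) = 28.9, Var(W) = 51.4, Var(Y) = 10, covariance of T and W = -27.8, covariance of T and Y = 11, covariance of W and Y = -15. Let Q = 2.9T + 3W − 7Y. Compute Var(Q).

Var(Q) = 895.329

Var(Q) = a²·Var(T) + b²·Var(W) + c²·Var(Y) + 2ab·covariance of T and W + 2ac·covariance of T and Y + 2bc·covariance of W and Y, with a = 2.9, b = 3, c = -7.
= 243.049 + 462.6 + 490 + (-483.72) + (-446.6) + 630
= 895.329.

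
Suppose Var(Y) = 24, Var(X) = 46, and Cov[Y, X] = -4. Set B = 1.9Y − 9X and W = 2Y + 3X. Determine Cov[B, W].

Cov[B, W] = -1101.6

By bilinearity, Cov[B, W] = ac·Var(Y) + bd·Var(X) + (ad+bc)·Cov[Y, X], with a=1.9, b=-9, c=2, d=3.
ac·Var(Y) = 1.9·2·24 = 91.2
bd·Var(X) = (-9)·3·46 = -1242
(ad+bc)·Cov[Y, X] = (-12.3)·(-4) = 49.2
Cov[B, W] = 91.2 + (-1242) + 49.2 = -1101.6.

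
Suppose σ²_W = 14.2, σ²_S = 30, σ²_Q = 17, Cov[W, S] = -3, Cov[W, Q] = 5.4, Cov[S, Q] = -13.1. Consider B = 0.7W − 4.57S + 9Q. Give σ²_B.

σ²_B = a²·σ²_W + b²·σ²_S + c²·σ²_Q + 2ab·Cov[W, S] + 2ac·Cov[W, Q] + 2bc·Cov[S, Q], with a = 0.7, b = -4.57, c = 9.
= 6.958 + 626.547 + 1377 + 19.194 + 68.04 + 1077.606
= 3175.345.

σ²_B = 3175.345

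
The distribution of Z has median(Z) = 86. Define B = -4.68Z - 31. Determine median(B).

median(B) = -433.48

A linear map preserves order up to sign, so median(B) = a·median(Z) + b = (-4.68)·86 + (-31) = -433.48.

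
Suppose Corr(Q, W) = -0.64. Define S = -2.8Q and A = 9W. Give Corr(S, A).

Corr(S, A) = 0.64

Linear rescalings preserve |correlation|; the slopes -2.8 and 9 have opposite signs, so the correlation flips sign: Corr(S, A) = −Corr(Q, W) = 0.64.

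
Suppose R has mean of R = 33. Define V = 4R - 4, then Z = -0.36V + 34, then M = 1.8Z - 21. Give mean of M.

mean of V = 4·33 + (-4) = 128.
mean of Z = (-0.36)·128 + 34 = -12.08.
mean of M = 1.8·(-12.08) + (-21) = -42.744.

mean of M = -42.744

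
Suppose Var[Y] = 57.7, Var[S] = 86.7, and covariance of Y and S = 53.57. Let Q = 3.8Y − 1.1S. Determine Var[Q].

Var[Q] = 490.2498

Var[Q] = a²·Var[Y] + b²·Var[S] + 2ab·covariance of Y and S with a = 3.8, b = -1.1.
= 3.8²·57.7 + (-1.1)²·86.7 + 2·3.8·(-1.1)·53.57
= 833.188 + 104.907 + (-447.8452) = 490.2498.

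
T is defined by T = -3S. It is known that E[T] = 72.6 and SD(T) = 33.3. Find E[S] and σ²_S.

E[S] = -24.2, σ²_S = 123.21

From T = -3S: E[T] = a·E[S] + b, so E[S] = (E[T] − b)/a = (72.6 − 0)/(-3) = -24.2.
σ²_T = 33.3² = 1108.89.
σ²_T = a²·σ²_S, so σ²_S = 1108.89/(-3)² = 123.21.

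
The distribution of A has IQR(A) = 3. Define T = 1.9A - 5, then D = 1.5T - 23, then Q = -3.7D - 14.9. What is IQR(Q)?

IQR(Q) = 31.635

IQR(T) = |1.9|·3 = 5.7.
IQR(D) = |1.5|·5.7 = 8.55.
IQR(Q) = |-3.7|·8.55 = 31.635.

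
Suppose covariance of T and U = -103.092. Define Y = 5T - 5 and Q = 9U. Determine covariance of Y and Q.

covariance of Y and Q = -4639.14

covariance of Y and Q = a·c·covariance of T and U = 5·9·(-103.092) = -4639.14. Additive constants drop out.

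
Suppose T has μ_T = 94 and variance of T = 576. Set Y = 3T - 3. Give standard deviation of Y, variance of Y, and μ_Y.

standard deviation of Y = 72, variance of Y = 5184, μ_Y = 279

Y = 3T - 3 is linear with a = 3, b = -3.
standard deviation of T = √576 = 24.
standard deviation of Y = |a|·standard deviation of T = |3|·24 = 72.
variance of Y = a²·variance of T = 3²·576 = 5184 (the additive constant -3 does not affect variance).
μ_Y = a·μ_T + b = 3·94 + (-3) = 279.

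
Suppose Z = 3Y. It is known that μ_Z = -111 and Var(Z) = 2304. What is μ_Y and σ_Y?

From Z = 3Y: μ_Z = a·μ_Y + b, so μ_Y = (μ_Z − b)/a = (-111 − 0)/3 = -37.
σ_Z = √2304 = 48.
σ_Z = |a|·σ_Y, so σ_Y = 48/|3| = 16.

μ_Y = -37, σ_Y = 16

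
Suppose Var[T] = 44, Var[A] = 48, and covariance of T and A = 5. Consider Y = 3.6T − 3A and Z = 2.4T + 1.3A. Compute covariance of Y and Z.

By bilinearity, covariance of Y and Z = ac·Var[T] + bd·Var[A] + (ad+bc)·covariance of T and A, with a=3.6, b=-3, c=2.4, d=1.3.
ac·Var[T] = 3.6·2.4·44 = 380.16
bd·Var[A] = (-3)·1.3·48 = -187.2
(ad+bc)·covariance of T and A = (-2.52)·5 = -12.6
covariance of Y and Z = 380.16 + (-187.2) + (-12.6) = 180.36.

covariance of Y and Z = 180.36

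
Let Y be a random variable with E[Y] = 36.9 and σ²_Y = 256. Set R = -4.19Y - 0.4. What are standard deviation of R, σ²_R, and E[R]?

standard deviation of R = 67.04, σ²_R = 4494.3616, E[R] = -155.011

R = -4.19Y - 0.4 is linear with a = -4.19, b = -0.4.
standard deviation of Y = √256 = 16.
standard deviation of R = |a|·standard deviation of Y = |-4.19|·16 = 67.04.
σ²_R = a²·σ²_Y = (-4.19)²·256 = 4494.3616 (the additive constant -0.4 does not affect variance).
E[R] = a·E[Y] + b = (-4.19)·36.9 + (-0.4) = -155.011.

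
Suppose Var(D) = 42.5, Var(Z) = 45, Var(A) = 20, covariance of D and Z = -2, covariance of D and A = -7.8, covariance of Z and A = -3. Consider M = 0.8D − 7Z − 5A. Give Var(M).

Var(M) = a²·Var(D) + b²·Var(Z) + c²·Var(A) + 2ab·covariance of D and Z + 2ac·covariance of D and A + 2bc·covariance of Z and A, with a = 0.8, b = -7, c = -5.
= 27.2 + 2205 + 500 + 22.4 + 62.4 + (-210)
= 2607.

Var(M) = 2607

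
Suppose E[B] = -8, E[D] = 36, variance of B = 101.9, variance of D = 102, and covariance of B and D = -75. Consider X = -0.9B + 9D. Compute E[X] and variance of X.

E[X] = (-0.9)·E[B] + 9·E[D] = (-0.9)·(-8) + 9·36 = 331.2.
variance of X = a²·variance of B + b²·variance of D + 2ab·covariance of B and D with a = -0.9, b = 9.
= (-0.9)²·101.9 + 9²·102 + 2·(-0.9)·9·(-75)
= 82.539 + 8262 + 1215 = 9559.539.

E[X] = 331.2, variance of X = 9559.539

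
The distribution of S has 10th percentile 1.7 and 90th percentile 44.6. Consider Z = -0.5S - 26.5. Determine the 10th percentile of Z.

Since a = -0.5 < 0 the transformation is decreasing, reversing order: the 10th percentile of Z corresponds to the 90th percentile of S.
So P_{10}(Z) = a·P_{90}(S) + b = (-0.5)·44.6 + (-26.5) = -48.8.

10th percentile of Z = -48.8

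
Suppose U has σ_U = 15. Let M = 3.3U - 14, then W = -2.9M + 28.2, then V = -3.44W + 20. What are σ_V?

σ_V = 493.812

σ_M = |3.3|·15 = 49.5.
σ_W = |-2.9|·49.5 = 143.55.
σ_V = |-3.44|·143.55 = 493.812.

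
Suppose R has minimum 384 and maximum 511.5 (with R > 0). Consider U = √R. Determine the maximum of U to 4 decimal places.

√R is increasing on this domain, so max(U) comes from max(R) = 511.5: max(U) = √(511.5) ≈ 22.6164.

max(U) = 22.6164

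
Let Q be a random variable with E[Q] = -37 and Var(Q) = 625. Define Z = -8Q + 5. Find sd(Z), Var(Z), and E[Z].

sd(Z) = 200, Var(Z) = 40000, E[Z] = 301

Z = -8Q + 5 is linear with a = -8, b = 5.
sd(Q) = √625 = 25.
sd(Z) = |a|·sd(Q) = |-8|·25 = 200.
Var(Z) = a²·Var(Q) = (-8)²·625 = 40000 (the additive constant 5 does not affect variance).
E[Z] = a·E[Q] + b = (-8)·(-37) + 5 = 301.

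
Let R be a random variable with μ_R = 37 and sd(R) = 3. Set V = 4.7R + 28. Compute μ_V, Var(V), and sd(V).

V = 4.7R + 28 is linear with a = 4.7, b = 28.
μ_V = a·μ_R + b = 4.7·37 + 28 = 201.9.
Var(R) = 3² = 9.
Var(V) = a²·Var(R) = 4.7²·9 = 198.81 (the additive constant 28 does not affect variance).
sd(V) = |a|·sd(R) = |4.7|·3 = 14.1.

μ_V = 201.9, Var(V) = 198.81, sd(V) = 14.1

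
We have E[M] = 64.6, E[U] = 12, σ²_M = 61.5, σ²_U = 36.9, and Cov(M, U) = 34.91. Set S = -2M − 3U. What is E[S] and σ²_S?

E[S] = -165.2, σ²_S = 997.02

E[S] = (-2)·E[M] + (-3)·E[U] = (-2)·64.6 + (-3)·12 = -165.2.
σ²_S = a²·σ²_M + b²·σ²_U + 2ab·Cov(M, U) with a = -2, b = -3.
= (-2)²·61.5 + (-3)²·36.9 + 2·(-2)·(-3)·34.91
= 246 + 332.1 + 418.92 = 997.02.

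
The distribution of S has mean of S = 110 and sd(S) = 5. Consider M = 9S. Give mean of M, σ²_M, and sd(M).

mean of M = 990, σ²_M = 2025, sd(M) = 45

M = 9S is linear with a = 9, b = 0.
mean of M = a·mean of S + b = 9·110 = 990.
σ²_S = 5² = 25.
σ²_M = a²·σ²_S = 9²·25 = 2025.
sd(M) = |a|·sd(S) = |9|·5 = 45.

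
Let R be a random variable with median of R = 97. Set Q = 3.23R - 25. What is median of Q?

median of Q = 288.31

A linear map preserves order up to sign, so median of Q = a·median of R + b = 3.23·97 + (-25) = 288.31.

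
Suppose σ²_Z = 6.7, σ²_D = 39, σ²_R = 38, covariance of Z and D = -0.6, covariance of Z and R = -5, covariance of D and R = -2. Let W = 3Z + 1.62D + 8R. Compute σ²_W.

σ²_W = a²·σ²_Z + b²·σ²_D + c²·σ²_R + 2ab·covariance of Z and D + 2ac·covariance of Z and R + 2bc·covariance of D and R, with a = 3, b = 1.62, c = 8.
= 60.3 + 102.3516 + 2432 + (-5.832) + (-240) + (-51.84)
= 2296.9796.

σ²_W = 2296.9796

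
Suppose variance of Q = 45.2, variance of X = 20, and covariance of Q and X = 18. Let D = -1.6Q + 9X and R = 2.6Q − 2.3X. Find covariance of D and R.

covariance of D and R = -114.592

By bilinearity, covariance of D and R = ac·variance of Q + bd·variance of X + (ad+bc)·covariance of Q and X, with a=-1.6, b=9, c=2.6, d=-2.3.
ac·variance of Q = (-1.6)·2.6·45.2 = -188.032
bd·variance of X = 9·(-2.3)·20 = -414
(ad+bc)·covariance of Q and X = (27.08)·18 = 487.44
covariance of D and R = -188.032 + (-414) + 487.44 = -114.592.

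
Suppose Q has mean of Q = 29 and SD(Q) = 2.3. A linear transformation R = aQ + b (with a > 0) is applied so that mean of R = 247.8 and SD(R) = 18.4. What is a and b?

SD(R) = a·SD(Q) (a > 0), so a = 18.4/2.3 = 8.
mean of R = a·mean of Q + b, so b = 247.8 − 8·29 = 15.8.

a = 8, b = 15.8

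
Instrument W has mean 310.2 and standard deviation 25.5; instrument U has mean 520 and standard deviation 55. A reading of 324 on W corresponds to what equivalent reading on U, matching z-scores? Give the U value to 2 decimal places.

z = (324 − 310.2)/25.5 ≈ 0.5412.
U = 520 + z·55 = 520 + (324 − 310.2)·55/25.5 ≈ 549.76.

U = 549.76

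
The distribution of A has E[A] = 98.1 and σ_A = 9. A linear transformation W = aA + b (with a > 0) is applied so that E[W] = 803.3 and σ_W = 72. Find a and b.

σ_W = a·σ_A (a > 0), so a = 72/9 = 8.
E[W] = a·E[A] + b, so b = 803.3 − 8·98.1 = 18.5.

a = 8, b = 18.5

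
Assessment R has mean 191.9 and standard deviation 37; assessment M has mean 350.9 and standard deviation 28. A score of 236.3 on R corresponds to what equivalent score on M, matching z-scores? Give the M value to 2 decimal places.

M = 384.50

z = (236.3 − 191.9)/37 = 1.2.
M = 350.9 + z·28 = 350.9 + (236.3 − 191.9)·28/37 = 384.50.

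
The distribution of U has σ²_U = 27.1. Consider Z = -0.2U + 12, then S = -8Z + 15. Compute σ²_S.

σ²_S = 69.376

σ²_Z = (-0.2)²·27.1 = 1.084.
σ²_S = (-8)²·1.084 = 69.376.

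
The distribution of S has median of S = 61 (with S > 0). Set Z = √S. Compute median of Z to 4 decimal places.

median of Z = 7.8102

√S is monotone on this domain, so median of Z = √(61) ≈ 7.8102.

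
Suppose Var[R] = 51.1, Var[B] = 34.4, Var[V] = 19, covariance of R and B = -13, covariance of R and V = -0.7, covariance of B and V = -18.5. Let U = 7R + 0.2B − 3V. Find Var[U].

Var[U] = a²·Var[R] + b²·Var[B] + c²·Var[V] + 2ab·covariance of R and B + 2ac·covariance of R and V + 2bc·covariance of B and V, with a = 7, b = 0.2, c = -3.
= 2503.9 + 1.376 + 171 + (-36.4) + 29.4 + 22.2
= 2691.476.

Var[U] = 2691.476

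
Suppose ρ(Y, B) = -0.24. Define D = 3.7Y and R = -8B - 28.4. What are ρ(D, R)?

Linear rescalings preserve |correlation|; the slopes 3.7 and -8 have opposite signs, so the correlation flips sign: ρ(D, R) = −ρ(Y, B) = 0.24.

ρ(D, R) = 0.24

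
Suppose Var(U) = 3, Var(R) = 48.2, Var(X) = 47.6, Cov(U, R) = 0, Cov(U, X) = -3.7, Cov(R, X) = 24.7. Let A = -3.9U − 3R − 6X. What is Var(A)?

Var(A) = a²·Var(U) + b²·Var(R) + c²·Var(X) + 2ab·Cov(U, R) + 2ac·Cov(U, X) + 2bc·Cov(R, X), with a = -3.9, b = -3, c = -6.
= 45.63 + 433.8 + 1713.6 + 0 + (-173.16) + 889.2
= 2909.07.

Var(A) = 2909.07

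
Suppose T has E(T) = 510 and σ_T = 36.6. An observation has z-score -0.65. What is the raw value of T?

T = E(T) + z·σ_T = 510 + (-0.65)·36.6 = 486.21.

T = 486.21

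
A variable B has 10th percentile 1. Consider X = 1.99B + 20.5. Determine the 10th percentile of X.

Since a = 1.99 > 0 the transformation is increasing, so the 10th percentile of X = a·(P_{10} of B) + b = 1.99·1 + 20.5 = 22.49.

10th percentile of X = 22.49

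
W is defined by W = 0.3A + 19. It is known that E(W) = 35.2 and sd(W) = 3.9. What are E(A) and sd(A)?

From W = 0.3A + 19: E(W) = a·E(A) + b, so E(A) = (E(W) − b)/a = (35.2 − 19)/0.3 = 54.
sd(W) = |a|·sd(A), so sd(A) = 3.9/|0.3| = 13.

E(A) = 54, sd(A) = 13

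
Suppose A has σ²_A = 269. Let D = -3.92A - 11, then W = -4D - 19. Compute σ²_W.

σ²_W = 66136.9856

σ²_D = (-3.92)²·269 = 4133.5616.
σ²_W = (-4)²·4133.5616 = 66136.9856.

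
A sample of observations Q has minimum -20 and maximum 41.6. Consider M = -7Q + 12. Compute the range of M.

Range of Q = 41.6 − (-20) = 61.6.
Range(M) = |a|·Range(Q) = |-7|·61.6 = 431.2.

Range(M) = 431.2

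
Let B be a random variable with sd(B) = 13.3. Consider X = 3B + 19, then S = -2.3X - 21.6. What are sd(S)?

sd(X) = |3|·13.3 = 39.9.
sd(S) = |-2.3|·39.9 = 91.77.

sd(S) = 91.77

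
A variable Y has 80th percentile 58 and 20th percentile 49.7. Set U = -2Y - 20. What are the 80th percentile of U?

Since a = -2 < 0 the transformation is decreasing, reversing order: the 80th percentile of U corresponds to the 20th percentile of Y.
So P_{80}(U) = a·P_{20}(Y) + b = (-2)·49.7 + (-20) = -119.4.

80th percentile of U = -119.4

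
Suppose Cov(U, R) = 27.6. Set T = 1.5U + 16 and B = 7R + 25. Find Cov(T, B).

Cov(T, B) = 289.8

Cov(T, B) = a·c·Cov(U, R) = 1.5·7·27.6 = 289.8. Additive constants drop out.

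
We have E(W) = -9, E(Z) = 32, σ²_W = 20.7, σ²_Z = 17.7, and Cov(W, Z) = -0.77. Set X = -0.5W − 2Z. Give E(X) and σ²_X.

E(X) = -59.5, σ²_X = 74.435

E(X) = (-0.5)·E(W) + (-2)·E(Z) = (-0.5)·(-9) + (-2)·32 = -59.5.
σ²_X = a²·σ²_W + b²·σ²_Z + 2ab·Cov(W, Z) with a = -0.5, b = -2.
= (-0.5)²·20.7 + (-2)²·17.7 + 2·(-0.5)·(-2)·(-0.77)
= 5.175 + 70.8 + (-1.54) = 74.435.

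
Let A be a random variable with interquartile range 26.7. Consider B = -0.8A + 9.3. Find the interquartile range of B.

IQR(B) = 21.36

Under B = aA + b, IQR(B) = |a|·IQR(A) = |-0.8|·26.7 = 21.36 (shifts cancel; spread scales by |a|).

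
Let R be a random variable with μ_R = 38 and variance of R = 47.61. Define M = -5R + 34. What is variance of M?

variance of M = 1190.25

M = -5R + 34 is linear with a = -5, b = 34.
variance of M = a²·variance of R = (-5)²·47.61 = 1190.25 (the additive constant 34 does not affect variance).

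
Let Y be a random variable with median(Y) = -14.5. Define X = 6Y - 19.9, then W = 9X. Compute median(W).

median(X) = 6·(-14.5) + (-19.9) = -106.9.
median(W) = 9·(-106.9) = -962.1.

median(W) = -962.1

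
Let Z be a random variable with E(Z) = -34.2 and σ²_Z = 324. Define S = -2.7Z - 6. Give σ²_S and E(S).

S = -2.7Z - 6 is linear with a = -2.7, b = -6.
σ²_S = a²·σ²_Z = (-2.7)²·324 = 2361.96 (the additive constant -6 does not affect variance).
E(S) = a·E(Z) + b = (-2.7)·(-34.2) + (-6) = 86.34.

σ²_S = 2361.96, E(S) = 86.34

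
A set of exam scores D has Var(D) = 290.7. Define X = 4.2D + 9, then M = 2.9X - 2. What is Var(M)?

Var(M) = 43126.04268

Var(X) = 4.2²·290.7 = 5127.948.
Var(M) = 2.9²·5127.948 = 43126.04268.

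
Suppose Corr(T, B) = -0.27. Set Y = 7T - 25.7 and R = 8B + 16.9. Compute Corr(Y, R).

Linear rescalings preserve correlation up to sign; here the slopes 7 and 8 have the same sign, so Corr(Y, R) = Corr(T, B) = -0.27.

Corr(Y, R) = -0.27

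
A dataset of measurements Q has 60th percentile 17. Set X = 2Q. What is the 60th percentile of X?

60th percentile of X = 34

Since a = 2 > 0 the transformation is increasing, so the 60th percentile of X = a·(P_{60} of Q) + b = 2·17 = 34.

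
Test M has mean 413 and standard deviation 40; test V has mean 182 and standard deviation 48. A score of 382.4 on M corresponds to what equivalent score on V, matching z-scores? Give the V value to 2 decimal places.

V = 145.28

z = (382.4 − 413)/40 = -0.765.
V = 182 + z·48 = 182 + (382.4 − 413)·48/40 = 145.28.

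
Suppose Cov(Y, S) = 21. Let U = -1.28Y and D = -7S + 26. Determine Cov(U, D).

Cov(U, D) = a·c·Cov(Y, S) = (-1.28)·(-7)·21 = 188.16. Additive constants drop out.

Cov(U, D) = 188.16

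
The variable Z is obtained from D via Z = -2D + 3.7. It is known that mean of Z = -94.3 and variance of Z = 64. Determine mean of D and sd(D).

mean of D = 49, sd(D) = 4

From Z = -2D + 3.7: mean of Z = a·mean of D + b, so mean of D = (mean of Z − b)/a = (-94.3 − 3.7)/(-2) = 49.
sd(Z) = √64 = 8.
sd(Z) = |a|·sd(D), so sd(D) = 8/|-2| = 4.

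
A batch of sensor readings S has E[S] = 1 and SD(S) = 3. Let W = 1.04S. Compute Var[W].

W = 1.04S is linear with a = 1.04, b = 0.
Var[S] = 3² = 9.
Var[W] = a²·Var[S] = 1.04²·9 = 9.7344.

Var[W] = 9.7344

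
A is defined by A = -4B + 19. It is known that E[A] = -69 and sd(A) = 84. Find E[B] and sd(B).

E[B] = 22, sd(B) = 21

From A = -4B + 19: E[A] = a·E[B] + b, so E[B] = (E[A] − b)/a = (-69 − 19)/(-4) = 22.
sd(A) = |a|·sd(B), so sd(B) = 84/|-4| = 21.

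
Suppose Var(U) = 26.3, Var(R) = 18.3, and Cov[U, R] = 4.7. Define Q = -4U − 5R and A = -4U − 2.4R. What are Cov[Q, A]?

Cov[Q, A] = 779.52

By bilinearity, Cov[Q, A] = ac·Var(U) + bd·Var(R) + (ad+bc)·Cov[U, R], with a=-4, b=-5, c=-4, d=-2.4.
ac·Var(U) = (-4)·(-4)·26.3 = 420.8
bd·Var(R) = (-5)·(-2.4)·18.3 = 219.6
(ad+bc)·Cov[U, R] = (29.6)·4.7 = 139.12
Cov[Q, A] = 420.8 + 219.6 + 139.12 = 779.52.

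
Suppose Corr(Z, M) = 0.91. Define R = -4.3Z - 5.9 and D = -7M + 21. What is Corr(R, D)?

Corr(R, D) = 0.91

Linear rescalings preserve correlation up to sign; here the slopes -4.3 and -7 have the same sign, so Corr(R, D) = Corr(Z, M) = 0.91.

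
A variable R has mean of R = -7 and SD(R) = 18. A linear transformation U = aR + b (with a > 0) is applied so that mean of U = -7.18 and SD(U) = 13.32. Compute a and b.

SD(U) = a·SD(R) (a > 0), so a = 13.32/18 = 0.74.
mean of U = a·mean of R + b, so b = -7.18 − 0.74·(-7) = -2.

a = 0.74, b = -2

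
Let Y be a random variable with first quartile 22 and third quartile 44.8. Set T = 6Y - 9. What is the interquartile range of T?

IQR of Y = Q3 − Q1 = 44.8 − 22 = 22.8.
Under T = aY + b, IQR(T) = |a|·IQR(Y) = |6|·22.8 = 136.8 (shifts cancel; spread scales by |a|).

IQR(T) = 136.8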